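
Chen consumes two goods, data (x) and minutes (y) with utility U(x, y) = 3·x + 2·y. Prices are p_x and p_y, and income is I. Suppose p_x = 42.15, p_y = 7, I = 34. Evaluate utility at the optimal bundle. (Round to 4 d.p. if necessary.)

Perfect substitutes: compare marginal utility per dollar. 3/p_x vs 2/p_y → 0.0712 vs 0.2857.
y gives more utility per dollar, so spend all income on y: y* = I/p_y, x* = 0.
Numerically: x* = 0, y* = 4.8571.
Utility at the optimum: U(0, 4.8571) = 9.7143.

V = 9.7143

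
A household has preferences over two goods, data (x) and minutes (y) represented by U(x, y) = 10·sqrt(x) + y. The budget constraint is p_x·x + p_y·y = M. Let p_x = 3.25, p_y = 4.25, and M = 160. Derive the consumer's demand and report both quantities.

x* = 42.7515, y* = 4.9548

MU_x = 5/√x, MU_y = 1. Tangency: 5/√x = p_x/p_y.
Thus x* = (5·p_y/p_x)² — independent of M — with the rest of income spent on y.
Plugging in: x* = (5·4.25/3.25)² = 42.7515, y* = 4.9548.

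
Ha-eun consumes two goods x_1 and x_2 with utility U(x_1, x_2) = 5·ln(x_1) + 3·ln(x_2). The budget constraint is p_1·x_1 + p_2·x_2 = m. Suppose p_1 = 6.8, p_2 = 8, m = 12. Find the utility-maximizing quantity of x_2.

x_2* = 0.5625

The MRS is (5/3)·x_2/x_1. Set MRS = p_1/p_2.
So 5·p_2·x_2 = 3·p_1·x_1; combined with the budget, a share 0.625 of income goes to x_1.
Demand: x_1*(p_1,p_2,m) = 0.625·m/p_1 and x_2* = 0.375·m/p_2.
At p_1=6.8, p_2=8, m=12: x_2* = 0.375·12/8 = 0.5625.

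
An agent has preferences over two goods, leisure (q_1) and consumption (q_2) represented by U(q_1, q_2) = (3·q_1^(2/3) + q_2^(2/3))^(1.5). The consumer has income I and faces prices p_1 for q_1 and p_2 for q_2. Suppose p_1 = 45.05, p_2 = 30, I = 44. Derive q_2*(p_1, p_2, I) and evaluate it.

q_2* = 0.1131

MU_q_1 ∝ 3·q_1^(-1/3), MU_q_2 ∝ q_2^(-1/3), so MRS = 3·(q_2/q_1)^(1/3) = p_1/p_2.
Solve for the ratio: q_2/q_1 = [(1/3)·p_1/p_2]^(3).
With the ratio pinned down, the budget gives q_1* = I/(p_1 + p_2·(q_2/q_1)) and q_2* = (q_2/q_1)·q_1*.
Numerically q_2/q_1 = 0.125417, so q_1* = 44/(45.05 + 30·0.125417) = 0.9014 and q_2* = 0.125417·0.9014 = 0.1131.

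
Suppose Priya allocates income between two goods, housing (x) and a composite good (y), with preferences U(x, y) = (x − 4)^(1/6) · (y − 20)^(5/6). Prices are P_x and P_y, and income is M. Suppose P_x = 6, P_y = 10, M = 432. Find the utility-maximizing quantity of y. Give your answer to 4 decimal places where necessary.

Let x' = x−4, y' = y−20. MRS = (1/5)·y'/x' = P_x/P_y.
After buying the subsistence bundle (4, 20), a share 1/6 of the remaining income goes to x: x* = 4 + 1/6·(M − 4P_x − 20P_y)/P_x.
Discretionary income = 432 − 4·6 − 20·10 = 208; y* = 20 + 5/6·208/10 = 37.3333.

y* = 37.3333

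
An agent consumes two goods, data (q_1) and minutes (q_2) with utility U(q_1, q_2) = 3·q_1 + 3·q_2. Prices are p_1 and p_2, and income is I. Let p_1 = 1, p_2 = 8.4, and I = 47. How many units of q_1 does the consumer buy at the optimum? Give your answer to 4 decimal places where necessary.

q_1* = 47

Perfect substitutes: compare marginal utility per dollar. 3/p_1 vs 3/p_2 → 3 vs 0.3571.
q_1 gives more utility per dollar, so spend all income on q_1: q_1* = I/p_1, q_2* = 0.
Numerically: q_1* = 47, q_2* = 0.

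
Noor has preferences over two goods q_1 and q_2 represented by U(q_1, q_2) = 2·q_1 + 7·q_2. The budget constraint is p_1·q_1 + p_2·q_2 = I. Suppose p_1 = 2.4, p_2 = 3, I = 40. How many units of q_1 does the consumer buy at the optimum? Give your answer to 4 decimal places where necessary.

q_1* = 0

Linear utility — the consumer picks whichever good has higher MU/price: 2/2.4 = 0.8333 vs 7/3 = 2.3333.
q_2 gives more utility per dollar, so spend all income on q_2: q_2* = I/p_2, q_1* = 0.
Numerically: q_1* = 0, q_2* = 13.3333.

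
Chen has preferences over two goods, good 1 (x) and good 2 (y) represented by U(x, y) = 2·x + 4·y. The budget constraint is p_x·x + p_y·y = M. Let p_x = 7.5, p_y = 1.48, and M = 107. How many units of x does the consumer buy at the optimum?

Perfect substitutes: compare marginal utility per dollar. 2/p_x vs 4/p_y → 0.2667 vs 2.7027.
y gives more utility per dollar, so spend all income on y: y* = M/p_y, x* = 0.
Numerically: x* = 0, y* = 72.2973.

x* = 0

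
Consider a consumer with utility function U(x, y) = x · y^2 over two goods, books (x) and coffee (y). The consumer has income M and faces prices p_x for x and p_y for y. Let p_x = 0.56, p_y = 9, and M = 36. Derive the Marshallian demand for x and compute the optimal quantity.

MU_x/MU_y = (y)/(2·x); tangency sets this equal to p_x/p_y.
Rearranging, p_y·y = 2·p_x·x. Substituting into the budget gives p_x·x·(1 + 2) = M.
Demand: x*(p_x,p_y,M) = 1/3·M/p_x and y* = 2/3·M/p_y.
At p_x=0.56, p_y=9, M=36: x* = 1/3·36/0.56 = 21.4286.

x* = 21.4286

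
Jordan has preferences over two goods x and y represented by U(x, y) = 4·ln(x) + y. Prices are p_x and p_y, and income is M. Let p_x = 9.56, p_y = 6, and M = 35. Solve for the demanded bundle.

x* = 2.5105, y* = 1.8333

So x*(p_x,p_y) = 4·p_y/p_x, independent of income; and y* = (M − 4·p_y)/p_y.
At the given prices: x* = 4·6/9.56 = 2.5105, and y* = 1.8333.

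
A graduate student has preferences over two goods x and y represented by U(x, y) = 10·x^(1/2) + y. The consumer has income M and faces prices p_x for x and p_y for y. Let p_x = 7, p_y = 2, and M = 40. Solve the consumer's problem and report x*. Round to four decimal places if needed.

x* = 2.0408

Plugging in: x* = (5·2/7)² = 2.0408.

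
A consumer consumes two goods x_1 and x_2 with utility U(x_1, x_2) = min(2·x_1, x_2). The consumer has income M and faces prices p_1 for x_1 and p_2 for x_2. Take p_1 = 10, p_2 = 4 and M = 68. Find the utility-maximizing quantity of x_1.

x_1* = 3.7778

With perfect complements, no substitution: consume in ratio x_1:x_2 = 1:2.
Budget: p_1·x_1 + p_2·2·x_1 = M, so (p_1 + 2·p_2)·x_1 = M.
Demand: x_1*(p_1,p_2,M) = M/(p_1 + 2·p_2), x_2* = 2·M/(p_1 + 2·p_2).
Here 10 + 2·4 = 18, giving x_1* = 3.7778.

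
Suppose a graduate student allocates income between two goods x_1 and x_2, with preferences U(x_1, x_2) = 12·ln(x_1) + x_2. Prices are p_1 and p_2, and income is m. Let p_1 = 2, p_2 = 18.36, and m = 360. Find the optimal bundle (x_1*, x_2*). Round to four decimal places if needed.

MU_x_1 = 12/x_1, MU_x_2 = 1. Tangency: 12/x_1 = p_1/p_2.
So x_1*(p_1,p_2) = 12·p_2/p_1, independent of income; and x_2* = (m − 12·p_2)/p_2.
At the given prices: x_1* = 12·18.36/2 = 110.16, and x_2* = 7.6078.

x_1* = 110.16, x_2* = 7.6078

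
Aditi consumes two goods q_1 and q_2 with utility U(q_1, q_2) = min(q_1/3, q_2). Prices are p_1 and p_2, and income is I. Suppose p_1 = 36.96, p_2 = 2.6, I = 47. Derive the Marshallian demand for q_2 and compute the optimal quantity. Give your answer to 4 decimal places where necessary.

q_2* = 0.4142

With perfect complements, no substitution: consume in ratio q_1:q_2 = 3:1.
Budget: p_1·q_1 + p_2·(1/3)·q_1 = I, so (3·p_1 + p_2)·q_1 = 3·I.
Demand: q_1*(p_1,p_2,I) = 3·I/(3·p_1 + p_2), q_2* = I/(3·p_1 + p_2).
Here 3·36.96 + 2.6 = 113.48, giving q_2* = 0.4142.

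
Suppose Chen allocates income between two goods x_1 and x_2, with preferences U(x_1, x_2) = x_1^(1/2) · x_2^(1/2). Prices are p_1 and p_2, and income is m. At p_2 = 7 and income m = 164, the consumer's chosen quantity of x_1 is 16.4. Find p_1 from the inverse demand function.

Tangency: MRS = x_2/x_1 = p_1/p_2.
So 0.5·p_2·x_2 = 0.5·p_1·x_1; combined with the budget, a share 0.5 of income goes to x_1.
Demand: x_1*(p_1,p_2,m) = 0.5·m/p_1 and x_2* = 0.5·m/p_2.
Set x_1* = 16.4 in the demand function and solve for p_1: p_1 = 5.

p_1 = 5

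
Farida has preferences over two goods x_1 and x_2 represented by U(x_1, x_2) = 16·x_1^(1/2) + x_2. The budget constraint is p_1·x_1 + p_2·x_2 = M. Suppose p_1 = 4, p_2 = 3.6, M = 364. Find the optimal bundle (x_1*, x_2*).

x_1* = 51.84, x_2* = 43.5111

Plugging in: x_1* = (8·3.6/4)² = 51.84, x_2* = 43.5111.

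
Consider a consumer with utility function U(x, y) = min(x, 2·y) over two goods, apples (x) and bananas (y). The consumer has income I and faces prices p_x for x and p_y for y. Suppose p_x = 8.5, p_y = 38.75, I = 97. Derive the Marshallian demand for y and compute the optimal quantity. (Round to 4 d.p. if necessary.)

With perfect complements, no substitution: consume in ratio x:y = 2:1.
Budget: p_x·x + p_y·(1/2)·x = I, so (2·p_x + p_y)·x = 2·I.
Demand: x*(p_x,p_y,I) = 2·I/(2·p_x + p_y), y* = I/(2·p_x + p_y).
Here 2·8.5 + 38.75 = 55.75, giving y* = 1.7399.

y* = 1.7399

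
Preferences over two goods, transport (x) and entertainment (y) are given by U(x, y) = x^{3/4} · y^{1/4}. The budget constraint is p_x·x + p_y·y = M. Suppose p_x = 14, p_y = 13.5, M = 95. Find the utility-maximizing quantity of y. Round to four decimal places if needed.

y* = 1.7593

MU_x/MU_y = (0.75·y)/(0.25·x); tangency sets this equal to p_x/p_y.
So 0.75·p_y·y = 0.25·p_x·x; combined with the budget, a share 0.75 of income goes to x.
Demand: x*(p_x,p_y,M) = 0.75·M/p_x and y* = 0.25·M/p_y.
At p_x=14, p_y=13.5, M=95: y* = 0.25·95/13.5 = 1.7593.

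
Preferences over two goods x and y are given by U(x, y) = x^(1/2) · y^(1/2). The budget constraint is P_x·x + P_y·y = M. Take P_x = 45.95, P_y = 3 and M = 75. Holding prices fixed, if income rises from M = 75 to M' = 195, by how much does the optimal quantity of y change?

Δy* = 20

Tangency: MRS = y/x = P_x/P_y.
So 0.5·P_y·y = 0.5·P_x·x; combined with the budget, a share 0.5 of income goes to x.
Demand: x*(P_x,P_y,M) = 0.5·M/P_x and y* = 0.5·M/P_y.
At P_x=45.95, P_y=3, M=75: y* = 0.5·75/3 = 12.5.
At M' = 195: y* = 32.5. Change: 32.5 − 12.5 = 20.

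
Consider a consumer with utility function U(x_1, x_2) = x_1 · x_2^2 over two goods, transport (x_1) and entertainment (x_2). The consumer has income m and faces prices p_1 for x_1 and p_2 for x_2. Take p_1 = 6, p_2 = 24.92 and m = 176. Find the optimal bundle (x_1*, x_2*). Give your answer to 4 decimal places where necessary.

x_1* = 9.7778, x_2* = 4.7084

Tangency: MRS = (1/2)·x_2/x_1 = p_1/p_2.
So p_2·x_2 = 2·p_1·x_1; combined with the budget, a share 1/3 of income goes to x_1.
Demand: x_1*(p_1,p_2,m) = 1/3·m/p_1 and x_2* = 2/3·m/p_2.
At p_1=6, p_2=24.92, m=176: x_1* = 1/3·176/6 = 9.7778, x_2* = 4.7084.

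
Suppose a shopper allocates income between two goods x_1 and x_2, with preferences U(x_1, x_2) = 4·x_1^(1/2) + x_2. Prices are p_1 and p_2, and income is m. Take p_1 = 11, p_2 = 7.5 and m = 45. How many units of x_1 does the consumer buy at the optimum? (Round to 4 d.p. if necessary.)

MU_x_1 = 2/√x_1, MU_x_2 = 1. Tangency: 2/√x_1 = p_1/p_2.
Solve: √x_1 = 2·p_2/p_1, so x_1*(p_1,p_2) = (2·p_2/p_1)², and x_2* = (m − p_1·x_1*)/p_2.
Plugging in: x_1* = (2·7.5/11)² = 1.8595.

x_1* = 1.8595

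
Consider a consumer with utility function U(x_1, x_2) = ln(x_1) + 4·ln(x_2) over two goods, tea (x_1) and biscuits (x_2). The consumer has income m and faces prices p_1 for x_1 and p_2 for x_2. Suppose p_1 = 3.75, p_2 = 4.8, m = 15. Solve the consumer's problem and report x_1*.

The MRS is (1/4)·x_2/x_1. Set MRS = p_1/p_2.
Rearranging, p_2·x_2 = 4·p_1·x_1. Substituting into the budget gives p_1·x_1·(1 + 4) = m.
Demand: x_1*(p_1,p_2,m) = 0.2·m/p_1 and x_2* = 0.8·m/p_2.
At p_1=3.75, p_2=4.8, m=15: x_1* = 0.2·15/3.75 = 0.8.

x_1* = 0.8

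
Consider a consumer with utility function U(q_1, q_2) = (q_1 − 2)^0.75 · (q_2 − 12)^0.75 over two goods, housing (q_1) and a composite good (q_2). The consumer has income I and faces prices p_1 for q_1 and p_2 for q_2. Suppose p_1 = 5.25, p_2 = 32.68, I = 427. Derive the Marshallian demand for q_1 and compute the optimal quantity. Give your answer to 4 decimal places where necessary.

Substituting into the budget: q_1* = 2 + 0.5·(I − 2·p_1 − 12·p_2)/p_1, and q_2* = 12 + 0.5·(…)/p_2.
Discretionary income = 427 − 2·5.25 − 12·32.68 = 24.34; q_1* = 2 + 0.5·24.34/5.25 = 4.3181.

q_1* = 4.3181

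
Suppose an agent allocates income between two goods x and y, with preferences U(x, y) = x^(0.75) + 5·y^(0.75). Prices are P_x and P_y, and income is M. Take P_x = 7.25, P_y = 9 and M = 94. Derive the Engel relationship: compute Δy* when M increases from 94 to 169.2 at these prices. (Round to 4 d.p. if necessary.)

From the CES first-order condition, (1/5)·(y/x)^(0.25) = P_x/P_y.
Hence y/x = (5·P_x/P_y)^(1/(0.25)), i.e. raised to the 4 power.
Substitute y = (y/x)·x into the budget: x* = M/(P_x + P_y·(y/x)).
Numerically y/x = 263.185529, so x* = 94/(7.25 + 9·263.185529) = 0.0396 and y* = 263.185529·0.0396 = 10.4126.
At M' = 169.2: y* = 18.7426. Change: 18.7426 − 10.4126 = 8.3301.

Δy* = 8.3301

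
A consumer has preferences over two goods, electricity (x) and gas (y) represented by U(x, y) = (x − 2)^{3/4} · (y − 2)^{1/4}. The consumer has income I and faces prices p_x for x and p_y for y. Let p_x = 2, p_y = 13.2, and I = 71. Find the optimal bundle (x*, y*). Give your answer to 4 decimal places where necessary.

x* = 17.225, y* = 2.7689

This is Cobb-Douglas in (x−2, y−2): tangency gives 0.75·p_y·(y−2) = 0.25·p_x·(x−2).
After buying the subsistence bundle (2, 2), a share 0.75 of the remaining income goes to x: x* = 2 + 0.75·(I − 2p_x − 2p_y)/p_x.
Discretionary income = 71 − 2·2 − 2·13.2 = 40.6; x* = 2 + 0.75·40.6/2 = 17.225; y* = 2 + 0.25·40.6/13.2 = 2.7689.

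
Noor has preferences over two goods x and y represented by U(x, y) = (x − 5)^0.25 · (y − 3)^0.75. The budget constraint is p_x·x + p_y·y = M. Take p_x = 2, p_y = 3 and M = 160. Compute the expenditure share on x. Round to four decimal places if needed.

MRS = (1/3)·(y−3)/(x−5). Tangency with p_x/p_y gives y−3 = 3·(p_x/p_y)·(x−5).
Substituting into the budget: x* = 5 + 0.25·(M − 5·p_x − 3·p_y)/p_x, and y* = 3 + 0.75·(…)/p_y.
Discretionary income = 160 − 5·2 − 3·3 = 141; x* = 5 + 0.25·141/2 = 22.625; y* = 3 + 0.75·141/3 = 38.25.
Expenditure on x: 2·22.625 = 45.25; share = 0.2828.

share on x = 0.2828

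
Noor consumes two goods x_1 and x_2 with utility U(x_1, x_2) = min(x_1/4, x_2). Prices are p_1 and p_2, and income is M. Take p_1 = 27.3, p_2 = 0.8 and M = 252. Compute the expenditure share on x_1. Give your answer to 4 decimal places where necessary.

share on x_1 = 0.9927

Demand: x_1*(p_1,p_2,M) = 4·M/(4·p_1 + p_2), x_2* = M/(4·p_1 + p_2).
Here 4·27.3 + 0.8 = 110, giving x_1* = 9.1636 and x_2* = 2.2909.
Expenditure on x_1: 27.3·9.1636 = 250.1673; share = 0.9927.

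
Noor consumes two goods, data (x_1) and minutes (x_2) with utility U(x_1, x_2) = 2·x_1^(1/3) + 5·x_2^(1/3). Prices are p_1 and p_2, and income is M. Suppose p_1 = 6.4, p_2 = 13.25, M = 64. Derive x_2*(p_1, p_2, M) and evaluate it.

x_2* = 3.5412

From the CES first-order condition, (2/5)·(x_2/x_1)^(2/3) = p_1/p_2.
Hence x_2/x_1 = ((5/2)·p_1/p_2)^(1/(2/3)), i.e. raised to the 1.5 power.
Substitute x_2 = (x_2/x_1)·x_1 into the budget: x_1* = M/(p_1 + p_2·(x_2/x_1)).
Numerically x_2/x_1 = 1.326955, so x_1* = 64/(6.4 + 13.25·1.326955) = 2.6687 and x_2* = 1.326955·2.6687 = 3.5412.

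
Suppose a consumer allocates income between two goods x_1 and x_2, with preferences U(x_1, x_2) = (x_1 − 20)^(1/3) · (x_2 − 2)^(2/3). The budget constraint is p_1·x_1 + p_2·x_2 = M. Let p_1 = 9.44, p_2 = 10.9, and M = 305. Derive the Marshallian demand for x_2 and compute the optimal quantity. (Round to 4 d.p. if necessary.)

x_2* = 7.7737

Substituting into the budget: x_1* = 20 + 1/3·(M − 20·p_1 − 2·p_2)/p_1, and x_2* = 2 + 2/3·(…)/p_2.
Discretionary income = 305 − 20·9.44 − 2·10.9 = 94.4; x_2* = 2 + 2/3·94.4/10.9 = 7.7737.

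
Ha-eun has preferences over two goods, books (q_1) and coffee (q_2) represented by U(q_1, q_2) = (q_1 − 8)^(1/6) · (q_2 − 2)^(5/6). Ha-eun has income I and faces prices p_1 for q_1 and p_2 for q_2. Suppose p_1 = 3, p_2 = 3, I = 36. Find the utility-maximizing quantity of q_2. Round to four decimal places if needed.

MRS = (1/5)·(q_2−2)/(q_1−8). Tangency with p_1/p_2 gives q_2−2 = 5·(p_1/p_2)·(q_1−8).
After buying the subsistence bundle (8, 2), a share 1/6 of the remaining income goes to q_1: q_1* = 8 + 1/6·(I − 8p_1 − 2p_2)/p_1.
Discretionary income = 36 − 8·3 − 2·3 = 6; q_2* = 2 + 5/6·6/3 = 3.6667.

q_2* = 3.6667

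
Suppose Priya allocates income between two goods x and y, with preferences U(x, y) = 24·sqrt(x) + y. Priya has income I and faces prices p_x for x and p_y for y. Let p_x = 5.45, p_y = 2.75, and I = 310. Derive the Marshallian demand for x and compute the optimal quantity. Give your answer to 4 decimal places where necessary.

x* = 36.6636

Set MRS = p_x/p_y: 12·x^(−1/2) = p_x/p_y.
Thus x* = (12·p_y/p_x)² — independent of I — with the rest of income spent on y.
Plugging in: x* = (12·2.75/5.45)² = 36.6636.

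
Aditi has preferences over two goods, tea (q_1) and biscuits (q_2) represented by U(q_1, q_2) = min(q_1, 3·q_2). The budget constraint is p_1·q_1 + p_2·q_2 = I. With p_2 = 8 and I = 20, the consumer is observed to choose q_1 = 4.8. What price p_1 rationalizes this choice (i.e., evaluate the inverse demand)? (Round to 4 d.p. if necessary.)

p_1 = 1.5

Leontief preferences: the optimum is at the kink where q_1/3 = q_2/1, i.e. q_2 = (1/3)·q_1.
Budget: p_1·q_1 + p_2·(1/3)·q_1 = I, so (3·p_1 + p_2)·q_1 = 3·I.
Demand: q_1*(p_1,p_2,I) = 3·I/(3·p_1 + p_2), q_2* = I/(3·p_1 + p_2).
Set q_1* = 4.8 in the demand function and solve for p_1: p_1 = 1.5.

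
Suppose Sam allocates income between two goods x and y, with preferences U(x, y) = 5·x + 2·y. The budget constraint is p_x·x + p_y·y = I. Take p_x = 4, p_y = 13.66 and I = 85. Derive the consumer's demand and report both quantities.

Numerically: x* = 21.25, y* = 0.

x* = 21.25, y* = 0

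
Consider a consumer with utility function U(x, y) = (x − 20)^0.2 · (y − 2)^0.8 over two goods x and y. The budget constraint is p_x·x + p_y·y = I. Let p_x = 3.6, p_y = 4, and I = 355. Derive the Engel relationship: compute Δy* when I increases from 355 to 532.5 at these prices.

Δy* = 35.5

Substituting into the budget: x* = 20 + 0.2·(I − 20·p_x − 2·p_y)/p_x, and y* = 2 + 0.8·(…)/p_y.
Discretionary income = 355 − 20·3.6 − 2·4 = 275; y* = 2 + 0.8·275/4 = 57.
At I' = 532.5: y* = 92.5. Change: 92.5 − 57 = 35.5.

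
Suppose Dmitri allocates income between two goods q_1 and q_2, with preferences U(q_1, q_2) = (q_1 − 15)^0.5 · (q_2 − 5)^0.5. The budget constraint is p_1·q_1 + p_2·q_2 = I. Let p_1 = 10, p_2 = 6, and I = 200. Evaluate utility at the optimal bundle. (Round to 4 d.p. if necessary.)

V = 1.291

Let q_1' = q_1−15, q_2' = q_2−5. MRS = q_2'/q_1' = p_1/p_2.
Substituting into the budget: q_1* = 15 + 0.5·(I − 15·p_1 − 5·p_2)/p_1, and q_2* = 5 + 0.5·(…)/p_2.
Discretionary income = 200 − 15·10 − 5·6 = 20; q_1* = 15 + 0.5·20/10 = 16; q_2* = 5 + 0.5·20/6 = 6.6667.
Utility at the optimum: U(16, 6.6667) = 1.291.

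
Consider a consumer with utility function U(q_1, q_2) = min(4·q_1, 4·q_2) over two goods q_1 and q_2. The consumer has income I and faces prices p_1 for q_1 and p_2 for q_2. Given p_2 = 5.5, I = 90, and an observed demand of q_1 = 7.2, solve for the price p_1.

p_1 = 7

With perfect complements, no substitution: consume in ratio q_1:q_2 = 4:4.
Budget: p_1·q_1 + p_2·q_1 = I, so (4·p_1 + 4·p_2)·q_1 = 4·I.
Demand: q_1*(p_1,p_2,I) = 4·I/(4·p_1 + 4·p_2), q_2* = 4·I/(4·p_1 + 4·p_2).
Set q_1* = 7.2 in the demand function and solve for p_1: p_1 = 7.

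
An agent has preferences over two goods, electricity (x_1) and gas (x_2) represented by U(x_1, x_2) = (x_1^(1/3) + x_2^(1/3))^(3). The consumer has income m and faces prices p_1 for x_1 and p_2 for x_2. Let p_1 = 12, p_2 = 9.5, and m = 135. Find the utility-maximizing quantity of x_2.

Numerically x_2/x_1 = 1.419667, so x_1* = 135/(12 + 9.5·1.419667) = 5.2969 and x_2* = 1.419667·5.2969 = 7.5198.

x_2* = 7.5198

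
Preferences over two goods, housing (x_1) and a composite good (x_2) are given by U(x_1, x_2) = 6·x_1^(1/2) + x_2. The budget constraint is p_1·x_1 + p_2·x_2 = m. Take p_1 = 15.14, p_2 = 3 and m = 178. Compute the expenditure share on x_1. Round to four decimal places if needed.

MU_x_1 = 3/√x_1, MU_x_2 = 1. Tangency: 3/√x_1 = p_1/p_2.
Solve: √x_1 = 3·p_2/p_1, so x_1*(p_1,p_2) = (3·p_2/p_1)², and x_2* = (m − p_1·x_1*)/p_2.
Plugging in: x_1* = (3·3/15.14)² = 0.3534, x_2* = 57.55.
Expenditure on x_1: 15.14·0.3534 = 5.3501; share = 0.0301.

share on x_1 = 0.0301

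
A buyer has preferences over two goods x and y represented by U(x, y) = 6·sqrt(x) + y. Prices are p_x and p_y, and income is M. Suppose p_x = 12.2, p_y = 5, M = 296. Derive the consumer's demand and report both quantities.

Utility is quasi-linear in y; the FOC for x is 3/√x = p_x/p_y.
Solve: √x = 3·p_y/p_x, so x*(p_x,p_y) = (3·p_y/p_x)², and y* = (M − p_x·x*)/p_y.
Plugging in: x* = (3·5/12.2)² = 1.5117, y* = 55.5115.

x* = 1.5117, y* = 55.5115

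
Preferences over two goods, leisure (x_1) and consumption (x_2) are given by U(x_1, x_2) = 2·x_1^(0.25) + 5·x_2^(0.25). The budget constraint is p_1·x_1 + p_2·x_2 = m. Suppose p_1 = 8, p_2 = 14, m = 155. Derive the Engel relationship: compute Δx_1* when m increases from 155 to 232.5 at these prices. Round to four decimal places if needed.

Δx_1* = 2.5389

MU_x_1 ∝ 2·x_1^(-0.75), MU_x_2 ∝ 5·x_2^(-0.75), so MRS = (2/5)·(x_2/x_1)^(0.75) = p_1/p_2.
Solve for the ratio: x_2/x_1 = [(5/2)·p_1/p_2]^(4/3).
Substitute x_2 = (x_2/x_1)·x_1 into the budget: x_1* = m/(p_1 + p_2·(x_2/x_1)).
Numerically x_2/x_1 = 1.608926, so x_1* = 155/(8 + 14·1.608926) = 5.0778.
At m' = 232.5: x_1* = 7.6167. Change: 7.6167 − 5.0778 = 2.5389.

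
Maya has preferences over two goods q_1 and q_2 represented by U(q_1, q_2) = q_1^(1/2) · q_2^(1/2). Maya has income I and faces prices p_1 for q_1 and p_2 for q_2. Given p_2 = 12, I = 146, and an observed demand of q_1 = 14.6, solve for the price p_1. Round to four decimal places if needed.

The MRS is q_2/q_1. Set MRS = p_1/p_2.
Rearranging, p_2·q_2 = p_1·q_1. Substituting into the budget gives p_1·q_1·(1 + 1) = I.
Demand: q_1*(p_1,p_2,I) = 0.5·I/p_1 and q_2* = 0.5·I/p_2.
Set q_1* = 14.6 in the demand function and solve for p_1: p_1 = 5.

p_1 = 5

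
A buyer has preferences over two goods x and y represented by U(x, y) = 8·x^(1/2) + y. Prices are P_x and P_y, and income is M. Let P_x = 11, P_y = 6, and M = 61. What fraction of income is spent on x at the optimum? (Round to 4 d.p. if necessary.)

Set MRS = P_x/P_y: 4·x^(−1/2) = P_x/P_y.
Thus x* = (4·P_y/P_x)² — independent of M — with the rest of income spent on y.
Plugging in: x* = (4·6/11)² = 4.7603, y* = 1.4394.
Expenditure on x: 11·4.7603 = 52.3636; share = 0.8584.

share on x = 0.8584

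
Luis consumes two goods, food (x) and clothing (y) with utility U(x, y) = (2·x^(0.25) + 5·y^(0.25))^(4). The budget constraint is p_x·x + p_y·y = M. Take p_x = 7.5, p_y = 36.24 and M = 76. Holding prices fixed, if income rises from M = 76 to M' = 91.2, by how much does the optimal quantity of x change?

From the CES first-order condition, (2/5)·(y/x)^(0.75) = p_x/p_y.
Solve for the ratio: y/x = [(5/2)·p_x/p_y]^(4/3).
With the ratio pinned down, the budget gives x* = M/(p_x + p_y·(y/x)) and y* = (y/x)·x*.
Numerically y/x = 0.415353, so x* = 76/(7.5 + 36.24·0.415353) = 3.3699.
At M' = 91.2: x* = 4.0439. Change: 4.0439 − 3.3699 = 0.674.

Δx* = 0.674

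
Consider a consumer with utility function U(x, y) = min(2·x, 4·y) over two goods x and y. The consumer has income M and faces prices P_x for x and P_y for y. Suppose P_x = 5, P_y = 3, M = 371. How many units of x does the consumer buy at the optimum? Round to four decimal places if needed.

With perfect complements, no substitution: consume in ratio x:y = 4:2.
Budget: P_x·x + P_y·(1/2)·x = M, so (4·P_x + 2·P_y)·x = 4·M.
Demand: x*(P_x,P_y,M) = 4·M/(4·P_x + 2·P_y), y* = 2·M/(4·P_x + 2·P_y).
Here 4·5 + 2·3 = 26, giving x* = 57.0769.

x* = 57.0769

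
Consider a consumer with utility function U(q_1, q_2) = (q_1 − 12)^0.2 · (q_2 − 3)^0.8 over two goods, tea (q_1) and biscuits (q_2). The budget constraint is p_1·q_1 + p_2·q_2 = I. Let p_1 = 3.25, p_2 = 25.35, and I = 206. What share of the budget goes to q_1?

MRS = (1/4)·(q_2−3)/(q_1−12). Tangency with p_1/p_2 gives q_2−3 = 4·(p_1/p_2)·(q_1−12).
Substituting into the budget: q_1* = 12 + 0.2·(I − 12·p_1 − 3·p_2)/p_1, and q_2* = 3 + 0.8·(…)/p_2.
Discretionary income = 206 − 12·3.25 − 3·25.35 = 90.95; q_1* = 12 + 0.2·90.95/3.25 = 17.5969; q_2* = 3 + 0.8·90.95/25.35 = 5.8702.
Expenditure on q_1: 3.25·17.5969 = 57.19; share = 0.2776.

share on q_1 = 0.2776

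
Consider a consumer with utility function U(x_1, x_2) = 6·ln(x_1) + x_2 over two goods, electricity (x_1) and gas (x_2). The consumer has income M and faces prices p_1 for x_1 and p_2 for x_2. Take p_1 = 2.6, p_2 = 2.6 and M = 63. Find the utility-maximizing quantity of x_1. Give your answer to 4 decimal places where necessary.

x_1* = 6

MU_x_1 = 6/x_1, MU_x_2 = 1. Tangency: 6/x_1 = p_1/p_2.
So x_1*(p_1,p_2) = 6·p_2/p_1, independent of income; and x_2* = (M − 6·p_2)/p_2.
At the given prices: x_1* = 6·2.6/2.6 = 6.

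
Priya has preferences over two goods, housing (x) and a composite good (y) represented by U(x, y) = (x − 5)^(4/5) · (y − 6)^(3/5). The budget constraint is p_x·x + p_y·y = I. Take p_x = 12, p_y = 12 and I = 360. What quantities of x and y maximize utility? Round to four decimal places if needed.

Discretionary income = 360 − 5·12 − 6·12 = 228; x* = 5 + 4/7·228/12 = 15.8571; y* = 6 + 3/7·228/12 = 14.1429.

x* = 15.8571, y* = 14.1429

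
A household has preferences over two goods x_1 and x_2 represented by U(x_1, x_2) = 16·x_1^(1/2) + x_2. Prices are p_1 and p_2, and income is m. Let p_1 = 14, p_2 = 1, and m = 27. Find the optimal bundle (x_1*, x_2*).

Utility is quasi-linear in x_2; the FOC for x_1 is 8/√x_1 = p_1/p_2.
Solve: √x_1 = 8·p_2/p_1, so x_1*(p_1,p_2) = (8·p_2/p_1)², and x_2* = (m − p_1·x_1*)/p_2.
Plugging in: x_1* = (8·1/14)² = 0.3265, x_2* = 22.4286.

x_1* = 0.3265, x_2* = 22.4286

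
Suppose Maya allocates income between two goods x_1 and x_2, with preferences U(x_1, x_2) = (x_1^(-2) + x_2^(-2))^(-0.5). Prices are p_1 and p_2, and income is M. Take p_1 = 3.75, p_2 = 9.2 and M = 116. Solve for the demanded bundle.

x_1* = 10.9731, x_2* = 8.136

From the CES first-order condition, (x_2/x_1)^(3) = p_1/p_2.
Solve for the ratio: x_2/x_1 = [p_1/p_2]^(1/3).
Substitute x_2 = (x_2/x_1)·x_1 into the budget: x_1* = M/(p_1 + p_2·(x_2/x_1)).
Numerically x_2/x_1 = 0.741449, so x_1* = 116/(3.75 + 9.2·0.741449) = 10.9731 and x_2* = 0.741449·10.9731 = 8.136.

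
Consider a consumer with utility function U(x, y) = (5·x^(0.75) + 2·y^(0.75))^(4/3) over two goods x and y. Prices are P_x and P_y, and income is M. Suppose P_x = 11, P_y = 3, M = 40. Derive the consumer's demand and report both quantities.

MRS = MU_x/MU_y = (5/2)·(y/x)^(0.25). Set equal to P_x/P_y.
Solve for the ratio: y/x = [(2/5)·P_x/P_y]^(4).
Substitute y = (y/x)·x into the budget: x* = M/(P_x + P_y·(y/x)).
Numerically y/x = 4.627279, so x* = 40/(11 + 3·4.627279) = 1.6076 and y* = 4.627279·1.6076 = 7.4388.

x* = 1.6076, y* = 7.4388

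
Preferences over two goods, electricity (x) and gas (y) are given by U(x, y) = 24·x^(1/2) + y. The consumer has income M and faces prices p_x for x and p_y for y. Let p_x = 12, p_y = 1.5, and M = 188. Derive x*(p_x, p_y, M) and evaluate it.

x* = 2.25

Set MRS = p_x/p_y: 12·x^(−1/2) = p_x/p_y.
Thus x* = (12·p_y/p_x)² — independent of M — with the rest of income spent on y.
Plugging in: x* = (12·1.5/12)² = 2.25.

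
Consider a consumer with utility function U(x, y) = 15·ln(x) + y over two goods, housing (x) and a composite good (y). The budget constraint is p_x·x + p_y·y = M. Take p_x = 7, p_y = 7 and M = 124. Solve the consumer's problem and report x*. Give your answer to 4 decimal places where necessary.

MU_x = 15/x, MU_y = 1. Tangency: 15/x = p_x/p_y.
So x*(p_x,p_y) = 15·p_y/p_x, independent of income; and y* = (M − 15·p_y)/p_y.
At the given prices: x* = 15·7/7 = 15.

x* = 15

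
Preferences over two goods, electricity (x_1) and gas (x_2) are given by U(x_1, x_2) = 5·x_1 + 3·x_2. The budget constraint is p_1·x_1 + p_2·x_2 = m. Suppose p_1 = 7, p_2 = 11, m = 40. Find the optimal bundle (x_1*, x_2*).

x_1 gives more utility per dollar, so spend all income on x_1: x_1* = m/p_1, x_2* = 0.
Numerically: x_1* = 5.7143, x_2* = 0.

x_1* = 5.7143, x_2* = 0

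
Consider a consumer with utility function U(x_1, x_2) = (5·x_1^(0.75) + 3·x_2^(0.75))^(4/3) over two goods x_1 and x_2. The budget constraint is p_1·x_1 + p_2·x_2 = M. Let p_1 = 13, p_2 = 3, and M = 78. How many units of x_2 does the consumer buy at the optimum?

MRS = MU_x_1/MU_x_2 = (5/3)·(x_2/x_1)^(0.25). Set equal to p_1/p_2.
Solve for the ratio: x_2/x_1 = [(3/5)·p_1/p_2]^(4).
With the ratio pinned down, the budget gives x_1* = M/(p_1 + p_2·(x_2/x_1)) and x_2* = (x_2/x_1)·x_1*.
Numerically x_2/x_1 = 45.6976, so x_1* = 78/(13 + 3·45.6976) = 0.5197 and x_2* = 45.6976·0.5197 = 23.7481.

x_2* = 23.7481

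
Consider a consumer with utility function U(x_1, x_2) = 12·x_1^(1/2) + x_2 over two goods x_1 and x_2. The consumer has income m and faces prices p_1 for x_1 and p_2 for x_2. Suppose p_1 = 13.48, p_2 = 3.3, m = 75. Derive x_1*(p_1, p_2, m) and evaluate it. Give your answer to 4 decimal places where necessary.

x_1* = 2.1575

Thus x_1* = (6·p_2/p_1)² — independent of m — with the rest of income spent on x_2.
Plugging in: x_1* = (6·3.3/13.48)² = 2.1575.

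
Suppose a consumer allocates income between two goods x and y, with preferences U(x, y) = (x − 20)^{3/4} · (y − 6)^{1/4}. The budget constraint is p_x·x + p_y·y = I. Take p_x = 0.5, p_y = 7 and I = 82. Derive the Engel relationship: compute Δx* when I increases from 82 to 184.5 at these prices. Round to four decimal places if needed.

Δx* = 153.75

Let x' = x−20, y' = y−6. MRS = 3·y'/x' = p_x/p_y.
Substituting into the budget: x* = 20 + 0.75·(I − 20·p_x − 6·p_y)/p_x, and y* = 6 + 0.25·(…)/p_y.
Discretionary income = 82 − 20·0.5 − 6·7 = 30; x* = 20 + 0.75·30/0.5 = 65.
At I' = 184.5: x* = 218.75. Change: 218.75 − 65 = 153.75.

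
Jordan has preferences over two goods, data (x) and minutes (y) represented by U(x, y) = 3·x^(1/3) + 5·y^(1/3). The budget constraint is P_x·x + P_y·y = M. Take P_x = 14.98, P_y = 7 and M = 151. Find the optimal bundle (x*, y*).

With the ratio pinned down, the budget gives x* = M/(P_x + P_y·(y/x)) and y* = (y/x)·x*.
Numerically y/x = 6.735871, so x* = 151/(14.98 + 7·6.735871) = 2.4303 and y* = 6.735871·2.4303 = 16.3705.

x* = 2.4303, y* = 16.3705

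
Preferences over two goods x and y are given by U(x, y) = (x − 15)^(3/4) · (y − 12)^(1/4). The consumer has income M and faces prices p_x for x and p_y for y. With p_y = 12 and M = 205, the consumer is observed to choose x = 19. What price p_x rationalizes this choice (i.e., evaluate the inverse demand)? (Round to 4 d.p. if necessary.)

MRS = 3·(y−12)/(x−15). Tangency with p_x/p_y gives y−12 = (1/3)·(p_x/p_y)·(x−15).
After buying the subsistence bundle (15, 12), a share 0.75 of the remaining income goes to x: x* = 15 + 0.75·(M − 15p_x − 12p_y)/p_x.
Set x* = 19 in the demand function and solve for p_x: p_x = 3.

p_x = 3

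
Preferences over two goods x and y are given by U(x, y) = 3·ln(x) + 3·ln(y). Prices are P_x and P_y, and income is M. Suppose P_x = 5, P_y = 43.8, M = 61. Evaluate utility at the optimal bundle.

V = 4.3391

The MRS is y/x. Set MRS = P_x/P_y.
So 3·P_y·y = 3·P_x·x; combined with the budget, a share 0.5 of income goes to x.
Demand: x*(P_x,P_y,M) = 0.5·M/P_x and y* = 0.5·M/P_y.
At P_x=5, P_y=43.8, M=61: x* = 0.5·61/5 = 6.1, y* = 0.6963.
Utility at the optimum: U(6.1, 0.6963) = 4.3391.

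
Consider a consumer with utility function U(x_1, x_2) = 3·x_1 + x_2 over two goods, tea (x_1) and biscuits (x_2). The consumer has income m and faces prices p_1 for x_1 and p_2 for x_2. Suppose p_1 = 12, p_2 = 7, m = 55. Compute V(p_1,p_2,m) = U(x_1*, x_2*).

Perfect substitutes: compare marginal utility per dollar. 3/p_1 vs 1/p_2 → 0.25 vs 0.1429.
x_1 gives more utility per dollar, so spend all income on x_1: x_1* = m/p_1, x_2* = 0.
Numerically: x_1* = 4.5833, x_2* = 0.
Utility at the optimum: U(4.5833, 0) = 13.75.

V = 13.75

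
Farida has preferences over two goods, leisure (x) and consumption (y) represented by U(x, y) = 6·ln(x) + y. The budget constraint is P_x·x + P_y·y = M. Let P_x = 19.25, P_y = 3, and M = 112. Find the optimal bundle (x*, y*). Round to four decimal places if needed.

x* = 0.9351, y* = 31.3333

So x*(P_x,P_y) = 6·P_y/P_x, independent of income; and y* = (M − 6·P_y)/P_y.
At the given prices: x* = 6·3/19.25 = 0.9351, and y* = 31.3333.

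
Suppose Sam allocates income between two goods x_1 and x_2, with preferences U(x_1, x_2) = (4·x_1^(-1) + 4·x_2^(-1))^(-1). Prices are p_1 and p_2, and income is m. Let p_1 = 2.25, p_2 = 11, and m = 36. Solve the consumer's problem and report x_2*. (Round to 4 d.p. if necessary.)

x_2* = 2.2535

MRS = MU_x_1/MU_x_2 = (x_2/x_1)^(2). Set equal to p_1/p_2.
Hence x_2/x_1 = (p_1/p_2)^(1/(2)), i.e. raised to the 0.5 power.
With the ratio pinned down, the budget gives x_1* = m/(p_1 + p_2·(x_2/x_1)) and x_2* = (x_2/x_1)·x_1*.
Numerically x_2/x_1 = 0.452267, so x_1* = 36/(2.25 + 11·0.452267) = 4.9827 and x_2* = 0.452267·4.9827 = 2.2535.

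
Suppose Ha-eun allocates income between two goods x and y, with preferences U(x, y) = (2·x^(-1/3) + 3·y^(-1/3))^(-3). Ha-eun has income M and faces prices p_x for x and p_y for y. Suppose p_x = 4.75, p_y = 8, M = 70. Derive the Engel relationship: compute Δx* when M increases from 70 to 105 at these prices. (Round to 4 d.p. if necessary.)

Δx* = 2.8963

MRS = MU_x/MU_y = (2/3)·(y/x)^(4/3). Set equal to p_x/p_y.
Solve for the ratio: y/x = [(3/2)·p_x/p_y]^(0.75).
Substitute y = (y/x)·x into the budget: x* = M/(p_x + p_y·(y/x)).
Numerically y/x = 0.916793, so x* = 70/(4.75 + 8·0.916793) = 5.7926.
At M' = 105: x* = 8.6889. Change: 8.6889 − 5.7926 = 2.8963.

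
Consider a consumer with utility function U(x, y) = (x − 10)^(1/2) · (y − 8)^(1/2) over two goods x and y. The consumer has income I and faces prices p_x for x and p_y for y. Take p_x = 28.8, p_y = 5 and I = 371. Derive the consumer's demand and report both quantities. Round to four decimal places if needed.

Let x' = x−10, y' = y−8. MRS = y'/x' = p_x/p_y.
After buying the subsistence bundle (10, 8), a share 0.5 of the remaining income goes to x: x* = 10 + 0.5·(I − 10p_x − 8p_y)/p_x.
Discretionary income = 371 − 10·28.8 − 8·5 = 43; x* = 10 + 0.5·43/28.8 = 10.7465; y* = 8 + 0.5·43/5 = 12.3.

x* = 10.7465, y* = 12.3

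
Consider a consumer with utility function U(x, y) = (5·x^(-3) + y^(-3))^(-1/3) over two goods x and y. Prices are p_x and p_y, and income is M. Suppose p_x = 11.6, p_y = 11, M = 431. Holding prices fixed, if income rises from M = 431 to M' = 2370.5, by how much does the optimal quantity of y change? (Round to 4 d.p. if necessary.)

Δy* = 68.979

MU_x ∝ 5·x^(-4), MU_y ∝ y^(-4), so MRS = 5·(y/x)^(4) = p_x/p_y.
Solve for the ratio: y/x = [(1/5)·p_x/p_y]^(0.25).
With the ratio pinned down, the budget gives x* = M/(p_x + p_y·(y/x)) and y* = (y/x)·x*.
Numerically y/x = 0.677679, so x* = 431/(11.6 + 11·0.677679) = 22.6194 and y* = 0.677679·22.6194 = 15.3287.
At M' = 2370.5: y* = 84.3077. Change: 84.3077 − 15.3287 = 68.979.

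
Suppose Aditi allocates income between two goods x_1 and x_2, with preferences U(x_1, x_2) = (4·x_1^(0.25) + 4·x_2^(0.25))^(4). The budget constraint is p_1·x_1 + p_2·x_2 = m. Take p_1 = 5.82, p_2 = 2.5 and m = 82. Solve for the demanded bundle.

x_1* = 6.059, x_2* = 18.6945

From the CES first-order condition, (x_2/x_1)^(0.75) = p_1/p_2.
Hence x_2/x_1 = (p_1/p_2)^(1/(0.75)), i.e. raised to the 4/3 power.
With the ratio pinned down, the budget gives x_1* = m/(p_1 + p_2·(x_2/x_1)) and x_2* = (x_2/x_1)·x_1*.
Numerically x_2/x_1 = 3.085394, so x_1* = 82/(5.82 + 2.5·3.085394) = 6.059 and x_2* = 3.085394·6.059 = 18.6945.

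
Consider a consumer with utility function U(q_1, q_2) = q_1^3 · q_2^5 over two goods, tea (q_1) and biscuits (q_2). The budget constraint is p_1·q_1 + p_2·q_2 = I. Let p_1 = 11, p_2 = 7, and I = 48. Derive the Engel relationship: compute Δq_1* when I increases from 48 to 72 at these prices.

Δq_1* = 0.8182

The MRS is (3/5)·q_2/q_1. Set MRS = p_1/p_2.
So 3·p_2·q_2 = 5·p_1·q_1; combined with the budget, a share 0.375 of income goes to q_1.
Demand: q_1*(p_1,p_2,I) = 0.375·I/p_1 and q_2* = 0.625·I/p_2.
At p_1=11, p_2=7, I=48: q_1* = 0.375·48/11 = 1.6364.
At I' = 72: q_1* = 2.4545. Change: 2.4545 − 1.6364 = 0.8182.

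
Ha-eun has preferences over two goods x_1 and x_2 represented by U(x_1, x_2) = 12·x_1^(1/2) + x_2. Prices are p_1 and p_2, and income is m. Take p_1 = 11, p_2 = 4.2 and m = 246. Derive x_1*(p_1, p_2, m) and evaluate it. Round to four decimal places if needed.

x_1* = 5.2483

Utility is quasi-linear in x_2; the FOC for x_1 is 6/√x_1 = p_1/p_2.
Solve: √x_1 = 6·p_2/p_1, so x_1*(p_1,p_2) = (6·p_2/p_1)², and x_2* = (m − p_1·x_1*)/p_2.
Plugging in: x_1* = (6·4.2/11)² = 5.2483.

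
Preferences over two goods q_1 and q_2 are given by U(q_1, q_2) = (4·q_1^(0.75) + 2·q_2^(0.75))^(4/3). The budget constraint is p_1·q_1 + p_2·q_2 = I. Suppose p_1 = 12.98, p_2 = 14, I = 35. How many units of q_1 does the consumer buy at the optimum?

q_1* = 2.5685

From the CES first-order condition, 2·(q_2/q_1)^(0.25) = p_1/p_2.
Solve for the ratio: q_2/q_1 = [(1/2)·p_1/p_2]^(4).
With the ratio pinned down, the budget gives q_1* = I/(p_1 + p_2·(q_2/q_1)) and q_2* = (q_2/q_1)·q_1*.
Numerically q_2/q_1 = 0.046181, so q_1* = 35/(12.98 + 14·0.046181) = 2.5685.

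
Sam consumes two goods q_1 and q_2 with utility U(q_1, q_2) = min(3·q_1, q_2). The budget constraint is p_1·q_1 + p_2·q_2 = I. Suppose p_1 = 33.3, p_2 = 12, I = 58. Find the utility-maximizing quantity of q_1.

q_1* = 0.8369

Here 33.3 + 3·12 = 69.3, giving q_1* = 0.8369.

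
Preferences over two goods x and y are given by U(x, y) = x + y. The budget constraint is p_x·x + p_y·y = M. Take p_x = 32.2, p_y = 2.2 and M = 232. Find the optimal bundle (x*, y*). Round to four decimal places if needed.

Perfect substitutes: compare marginal utility per dollar. 1/p_x vs 1/p_y → 0.0311 vs 0.4545.
y gives more utility per dollar, so spend all income on y: y* = M/p_y, x* = 0.
Numerically: x* = 0, y* = 105.4545.

x* = 0, y* = 105.4545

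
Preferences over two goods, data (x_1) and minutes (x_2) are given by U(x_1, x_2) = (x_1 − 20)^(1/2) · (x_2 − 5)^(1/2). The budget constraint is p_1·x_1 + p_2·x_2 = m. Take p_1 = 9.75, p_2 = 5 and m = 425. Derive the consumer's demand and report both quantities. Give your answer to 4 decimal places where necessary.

x_1* = 30.5128, x_2* = 25.5

Let x_1' = x_1−20, x_2' = x_2−5. MRS = x_2'/x_1' = p_1/p_2.
After buying the subsistence bundle (20, 5), a share 0.5 of the remaining income goes to x_1: x_1* = 20 + 0.5·(m − 20p_1 − 5p_2)/p_1.
Discretionary income = 425 − 20·9.75 − 5·5 = 205; x_1* = 20 + 0.5·205/9.75 = 30.5128; x_2* = 5 + 0.5·205/5 = 25.5.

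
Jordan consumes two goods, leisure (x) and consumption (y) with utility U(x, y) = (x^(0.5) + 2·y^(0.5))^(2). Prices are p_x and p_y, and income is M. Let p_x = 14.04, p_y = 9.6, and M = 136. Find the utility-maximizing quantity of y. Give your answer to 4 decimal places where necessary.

y* = 12.0985

MRS = MU_x/MU_y = (1/2)·(y/x)^(0.5). Set equal to p_x/p_y.
Solve for the ratio: y/x = [2·p_x/p_y]^(2).
With the ratio pinned down, the budget gives x* = M/(p_x + p_y·(y/x)) and y* = (y/x)·x*.
Numerically y/x = 8.555625, so x* = 136/(14.04 + 9.6·8.555625) = 1.4141 and y* = 8.555625·1.4141 = 12.0985.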